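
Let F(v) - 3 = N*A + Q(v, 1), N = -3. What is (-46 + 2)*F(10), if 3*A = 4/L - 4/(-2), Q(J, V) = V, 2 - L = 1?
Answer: 88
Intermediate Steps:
L = 1 (L = 2 - 1*1 = 2 - 1 = 1)
A = 2 (A = (4/1 - 4/(-2))/3 = (4*1 - 4*(-1/2))/3 = (4 + 2)/3 = (1/3)*6 = 2)
F(v) = -2 (F(v) = 3 + (-3*2 + 1) = 3 + (-6 + 1) = 3 - 5 = -2)
(-46 + 2)*F(10) = (-46 + 2)*(-2) = -44*(-2) = 88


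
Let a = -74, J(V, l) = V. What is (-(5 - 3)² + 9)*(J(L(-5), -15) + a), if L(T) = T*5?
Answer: -495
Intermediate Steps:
L(T) = 5*T
(-(5 - 3)² + 9)*(J(L(-5), -15) + a) = (-(5 - 3)² + 9)*(5*(-5) - 74) = (-1*2² + 9)*(-25 - 74) = (-1*4 + 9)*(-99) = (-4 + 9)*(-99) = 5*(-99) = -495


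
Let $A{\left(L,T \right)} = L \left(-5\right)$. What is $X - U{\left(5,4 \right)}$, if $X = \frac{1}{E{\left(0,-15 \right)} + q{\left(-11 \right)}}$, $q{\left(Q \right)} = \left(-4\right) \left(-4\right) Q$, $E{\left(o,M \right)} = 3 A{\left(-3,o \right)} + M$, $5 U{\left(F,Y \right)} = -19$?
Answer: $\frac{2769}{730} \approx 3.7932$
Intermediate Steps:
$U{\left(F,Y \right)} = - \frac{19}{5}$ ($U{\left(F,Y \right)} = \frac{1}{5} \left(-19\right) = - \frac{19}{5}$)
$A{\left(L,T \right)} = - 5 L$
$E{\left(o,M \right)} = 45 + M$ ($E{\left(o,M \right)} = 3 \left(\left(-5\right) \left(-3\right)\right) + M = 3 \cdot 15 + M = 45 + M$)
$q{\left(Q \right)} = 16 Q$
$X = - \frac{1}{146}$ ($X = \frac{1}{\left(45 - 15\right) + 16 \left(-11\right)} = \frac{1}{30 - 176} = \frac{1}{-146} = - \frac{1}{146} \approx -0.0068493$)
$X - U{\left(5,4 \right)} = - \frac{1}{146} - - \frac{19}{5} = - \frac{1}{146} + \frac{19}{5} = \frac{2769}{730}$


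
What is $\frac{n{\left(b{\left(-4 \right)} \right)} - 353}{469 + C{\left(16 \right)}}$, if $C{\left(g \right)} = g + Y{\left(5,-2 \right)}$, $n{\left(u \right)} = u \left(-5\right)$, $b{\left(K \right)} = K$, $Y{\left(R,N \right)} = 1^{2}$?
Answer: $- \frac{37}{54} \approx -0.68519$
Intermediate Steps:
$Y{\left(R,N \right)} = 1$
$n{\left(u \right)} = - 5 u$
$C{\left(g \right)} = 1 + g$ ($C{\left(g \right)} = g + 1 = 1 + g$)
$\frac{n{\left(b{\left(-4 \right)} \right)} - 353}{469 + C{\left(16 \right)}} = \frac{\left(-5\right) \left(-4\right) - 353}{469 + \left(1 + 16\right)} = \frac{20 - 353}{469 + 17} = - \frac{333}{486} = \left(-333\right) \frac{1}{486} = - \frac{37}{54}$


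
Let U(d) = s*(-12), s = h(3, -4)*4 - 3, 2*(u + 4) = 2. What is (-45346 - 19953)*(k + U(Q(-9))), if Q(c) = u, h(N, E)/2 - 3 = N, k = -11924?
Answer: 813886736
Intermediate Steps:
h(N, E) = 6 + 2*N
u = -3 (u = -4 + (½)*2 = -4 + 1 = -3)
Q(c) = -3
s = 45 (s = (6 + 2*3)*4 - 3 = (6 + 6)*4 - 3 = 12*4 - 3 = 48 - 3 = 45)
U(d) = -540 (U(d) = 45*(-12) = -540)
(-45346 - 19953)*(k + U(Q(-9))) = (-45346 - 19953)*(-11924 - 540) = -65299*(-12464) = 813886736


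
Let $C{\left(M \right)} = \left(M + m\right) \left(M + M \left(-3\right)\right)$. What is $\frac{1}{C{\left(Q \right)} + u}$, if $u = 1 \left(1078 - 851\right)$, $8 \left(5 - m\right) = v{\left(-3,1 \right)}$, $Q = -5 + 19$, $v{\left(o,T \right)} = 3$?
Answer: $- \frac{2}{589} \approx -0.0033956$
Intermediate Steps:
$Q = 14$
$m = \frac{37}{8}$ ($m = 5 - \frac{3}{8} = \frac{37}{8} \approx 4.625$)
$C{\left(M \right)} = - 2 M \left(\frac{37}{8} + M\right)$ ($C{\left(M \right)} = \left(M + \frac{37}{8}\right) \left(M + M \left(-3\right)\right) = \left(\frac{37}{8} + M\right) \left(M - 3 M\right) = \left(\frac{37}{8} + M\right) \left(- 2 M\right) = - 2 M \left(\frac{37}{8} + M\right)$)
$u = 227$ ($u = 1 \left(1078 - 851\right) = 1 \cdot 227 = 227$)
$\frac{1}{C{\left(Q \right)} + u} = \frac{1}{\left(- \frac{1}{4}\right) 14 \left(37 + 8 \cdot 14\right) + 227} = \frac{1}{\left(- \frac{1}{4}\right) 14 \left(37 + 112\right) + 227} = \frac{1}{\left(- \frac{1}{4}\right) 14 \cdot 149 + 227} = \frac{1}{- \frac{1043}{2} + 227} = \frac{1}{- \frac{589}{2}} = - \frac{2}{589}$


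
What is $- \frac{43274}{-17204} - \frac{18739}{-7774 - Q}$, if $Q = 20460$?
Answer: $\frac{17547544}{5519747} \approx 3.179$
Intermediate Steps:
$- \frac{43274}{-17204} - \frac{18739}{-7774 - Q} = - \frac{43274}{-17204} - \frac{18739}{-7774 - 20460} = \left(-43274\right) \left(- \frac{1}{17204}\right) - \frac{18739}{-7774 - 20460} = \frac{1967}{782} - \frac{18739}{-28234} = \frac{1967}{782} - - \frac{18739}{28234} = \frac{1967}{782} + \frac{18739}{28234} = \frac{17547544}{5519747}$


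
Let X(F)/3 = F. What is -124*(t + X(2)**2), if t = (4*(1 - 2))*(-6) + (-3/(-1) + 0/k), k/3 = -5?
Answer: -7812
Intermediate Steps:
k = -15 (k = 3*(-5) = -15)
X(F) = 3*F
t = 27 (t = (4*(1 - 2))*(-6) + (-3/(-1) + 0/(-15)) = (4*(-1))*(-6) + (-3*(-1) + 0*(-1/15)) = -4*(-6) + (3 + 0) = 24 + 3 = 27)
-124*(t + X(2)**2) = -124*(27 + (3*2)**2) = -124*(27 + 6**2) = -124*(27 + 36) = -124*63 = -7812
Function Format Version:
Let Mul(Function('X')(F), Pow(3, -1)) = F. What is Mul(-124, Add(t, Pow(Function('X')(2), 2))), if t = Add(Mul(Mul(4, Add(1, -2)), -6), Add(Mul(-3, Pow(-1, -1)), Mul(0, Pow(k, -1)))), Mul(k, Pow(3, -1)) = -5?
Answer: -7812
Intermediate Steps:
k = -15 (k = Mul(3, -5) = -15)
Function('X')(F) = Mul(3, F)
t = 27 (t = Add(Mul(Mul(4, Add(1, -2)), -6), Add(Mul(-3, Pow(-1, -1)), Mul(0, Pow(-15, -1)))) = Add(Mul(Mul(4, -1), -6), Add(Mul(-3, -1), Mul(0, Rational(-1, 15)))) = Add(Mul(-4, -6), Add(3, 0)) = Add(24, 3) = 27)
Mul(-124, Add(t, Pow(Function('X')(2), 2))) = Mul(-124, Add(27, Pow(Mul(3, 2), 2))) = Mul(-124, Add(27, Pow(6, 2))) = Mul(-124, Add(27, 36)) = Mul(-124, 63) = -7812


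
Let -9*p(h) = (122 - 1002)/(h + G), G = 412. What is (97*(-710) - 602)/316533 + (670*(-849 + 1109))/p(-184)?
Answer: 1414341482398/3481863 ≈ 4.0620e+5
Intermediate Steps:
p(h) = 880/(9*(412 + h)) (p(h) = -(122 - 1002)/(9*(h + 412)) = -(-880)/(9*(412 + h)) = 880/(9*(412 + h)))
(97*(-710) - 602)/316533 + (670*(-849 + 1109))/p(-184) = (97*(-710) - 602)/316533 + (670*(-849 + 1109))/((880/(9*(412 - 184)))) = (-68870 - 602)*(1/316533) + (670*260)/(((880/9)/228)) = -69472*1/316533 + 174200/(((880/9)*(1/228))) = -69472/316533 + 174200/(220/513) = -69472/316533 + 174200*(513/220) = -69472/316533 + 4468230/11 = 1414341482398/3481863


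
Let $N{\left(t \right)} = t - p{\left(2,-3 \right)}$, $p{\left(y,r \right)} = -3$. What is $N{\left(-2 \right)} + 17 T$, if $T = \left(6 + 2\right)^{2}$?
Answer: $1089$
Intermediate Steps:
$N{\left(t \right)} = 3 + t$ ($N{\left(t \right)} = t - -3 = t + 3 = 3 + t$)
$T = 64$ ($T = 8^{2} = 64$)
$N{\left(-2 \right)} + 17 T = \left(3 - 2\right) + 17 \cdot 64 = 1 + 1088 = 1089$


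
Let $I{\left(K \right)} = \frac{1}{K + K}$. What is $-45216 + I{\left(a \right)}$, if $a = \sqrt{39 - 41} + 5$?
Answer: $\frac{- 90432 \sqrt{2} + 452159 i}{2 \left(\sqrt{2} - 5 i\right)} \approx -45216.0 - 0.026192 i$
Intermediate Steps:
$a = 5 + i \sqrt{2}$ ($a = \sqrt{-2} + 5 = i \sqrt{2} + 5 = 5 + i \sqrt{2} \approx 5.0 + 1.4142 i$)
$I{\left(K \right)} = \frac{1}{2 K}$
$-45216 + I{\left(a \right)} = -45216 + \frac{1}{2 \left(5 + i \sqrt{2}\right)}$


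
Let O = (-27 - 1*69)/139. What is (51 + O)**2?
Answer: 48902049/19321 ≈ 2531.0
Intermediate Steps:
O = -96/139 (O = (-27 - 69)*(1/139) = -96*1/139 = -96/139 ≈ -0.69065)
(51 + O)**2 = (51 - 96/139)**2 = (6993/139)**2 = 48902049/19321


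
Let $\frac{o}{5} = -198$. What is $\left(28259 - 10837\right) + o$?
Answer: $16432$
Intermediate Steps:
$o = -990$ ($o = 5 \left(-198\right) = -990$)
$\left(28259 - 10837\right) + o = \left(28259 - 10837\right) - 990 = 17422 - 990 = 16432$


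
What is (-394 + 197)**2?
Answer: 38809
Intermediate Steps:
(-394 + 197)**2 = (-197)**2 = 38809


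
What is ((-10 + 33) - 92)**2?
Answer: 4761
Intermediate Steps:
((-10 + 33) - 92)**2 = (23 - 92)**2 = (-69)**2 = 4761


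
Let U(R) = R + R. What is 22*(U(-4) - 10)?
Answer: -396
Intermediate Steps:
U(R) = 2*R
22*(U(-4) - 10) = 22*(2*(-4) - 10) = 22*(-8 - 10) = 22*(-18) = -396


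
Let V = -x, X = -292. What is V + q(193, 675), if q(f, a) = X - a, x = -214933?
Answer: 213966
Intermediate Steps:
q(f, a) = -292 - a
V = 214933 (V = -1*(-214933) = 214933)
V + q(193, 675) = 214933 + (-292 - 1*675) = 214933 + (-292 - 675) = 214933 - 967 = 213966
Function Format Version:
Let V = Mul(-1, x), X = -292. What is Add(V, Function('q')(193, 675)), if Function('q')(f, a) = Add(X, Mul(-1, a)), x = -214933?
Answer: 213966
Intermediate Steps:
Function('q')(f, a) = Add(-292, Mul(-1, a))
V = 214933 (V = Mul(-1, -214933) = 214933)
Add(V, Function('q')(193, 675)) = Add(214933, Add(-292, Mul(-1, 675))) = Add(214933, Add(-292, -675)) = Add(214933, -967) = 213966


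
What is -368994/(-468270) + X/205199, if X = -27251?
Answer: 10492729006/16014755955 ≈ 0.65519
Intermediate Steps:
-368994/(-468270) + X/205199 = -368994/(-468270) - 27251/205199 = -368994*(-1/468270) - 27251*1/205199 = 61499/78045 - 27251/205199 = 10492729006/16014755955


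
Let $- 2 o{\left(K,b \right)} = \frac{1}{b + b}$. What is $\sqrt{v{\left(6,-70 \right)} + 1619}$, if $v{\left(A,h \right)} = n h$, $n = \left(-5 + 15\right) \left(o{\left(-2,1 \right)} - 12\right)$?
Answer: $\sqrt{10194} \approx 100.97$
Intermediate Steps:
$o{\left(K,b \right)} = - \frac{1}{4 b}$ ($o{\left(K,b \right)} = - \frac{1}{2 \left(b + b\right)} = - \frac{1}{2 \cdot 2 b} = - \frac{\frac{1}{2} \frac{1}{b}}{2} = - \frac{1}{4 b}$)
$n = - \frac{245}{2}$ ($n = \left(-5 + 15\right) \left(- \frac{1}{4 \cdot 1} - 12\right) = 10 \left(\left(- \frac{1}{4}\right) 1 - 12\right) = 10 \left(- \frac{1}{4} - 12\right) = 10 \left(- \frac{49}{4}\right) = - \frac{245}{2} \approx -122.5$)
$v{\left(A,h \right)} = - \frac{245 h}{2}$
$\sqrt{v{\left(6,-70 \right)} + 1619} = \sqrt{\left(- \frac{245}{2}\right) \left(-70\right) + 1619} = \sqrt{8575 + 1619} = \sqrt{10194}$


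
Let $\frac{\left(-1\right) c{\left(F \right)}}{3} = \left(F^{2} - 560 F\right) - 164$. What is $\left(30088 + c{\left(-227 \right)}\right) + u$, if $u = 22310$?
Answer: $-483057$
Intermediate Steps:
$c{\left(F \right)} = 492 - 3 F^{2} + 1680 F$ ($c{\left(F \right)} = - 3 \left(\left(F^{2} - 560 F\right) - 164\right) = - 3 \left(-164 + F^{2} - 560 F\right) = 492 - 3 F^{2} + 1680 F$)
$\left(30088 + c{\left(-227 \right)}\right) + u = \left(30088 + \left(492 - 3 \left(-227\right)^{2} + 1680 \left(-227\right)\right)\right) + 22310 = \left(30088 - 535455\right) + 22310 = -505367 + 22310 = -483057$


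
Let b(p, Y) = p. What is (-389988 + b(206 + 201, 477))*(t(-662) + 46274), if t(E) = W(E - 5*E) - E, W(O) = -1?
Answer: -18284984235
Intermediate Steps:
t(E) = -1 - E
(-389988 + b(206 + 201, 477))*(t(-662) + 46274) = (-389988 + (206 + 201))*((-1 - 1*(-662)) + 46274) = (-389988 + 407)*((-1 + 662) + 46274) = -389581*(661 + 46274) = -389581*46935 = -18284984235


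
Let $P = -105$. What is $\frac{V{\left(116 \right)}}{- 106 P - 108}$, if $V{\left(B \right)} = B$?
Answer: $\frac{58}{5511} \approx 0.010524$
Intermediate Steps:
$\frac{V{\left(116 \right)}}{- 106 P - 108} = \frac{116}{\left(-106\right) \left(-105\right) - 108} = \frac{116}{11130 - 108} = \frac{116}{11022} = 116 \cdot \frac{1}{11022} = \frac{58}{5511}$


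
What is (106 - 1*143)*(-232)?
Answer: 8584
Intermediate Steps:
(106 - 1*143)*(-232) = (106 - 143)*(-232) = -37*(-232) = 8584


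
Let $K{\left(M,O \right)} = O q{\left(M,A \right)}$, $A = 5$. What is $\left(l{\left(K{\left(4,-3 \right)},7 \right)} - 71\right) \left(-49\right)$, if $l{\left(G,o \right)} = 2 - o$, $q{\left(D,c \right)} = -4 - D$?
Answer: $3724$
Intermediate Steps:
$K{\left(M,O \right)} = O \left(-4 - M\right)$
$\left(l{\left(K{\left(4,-3 \right)},7 \right)} - 71\right) \left(-49\right) = \left(\left(2 - 7\right) - 71\right) \left(-49\right) = \left(-5 - 71\right) \left(-49\right) = \left(-76\right) \left(-49\right) = 3724$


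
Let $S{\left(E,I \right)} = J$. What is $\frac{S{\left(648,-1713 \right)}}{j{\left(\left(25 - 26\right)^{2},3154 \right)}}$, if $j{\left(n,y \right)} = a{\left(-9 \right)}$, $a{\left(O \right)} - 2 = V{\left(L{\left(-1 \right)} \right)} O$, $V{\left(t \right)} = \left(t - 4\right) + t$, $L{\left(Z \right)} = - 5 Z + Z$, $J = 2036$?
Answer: $- \frac{1018}{17} \approx -59.882$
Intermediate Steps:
$S{\left(E,I \right)} = 2036$
$L{\left(Z \right)} = - 4 Z$
$V{\left(t \right)} = -4 + 2 t$ ($V{\left(t \right)} = \left(-4 + t\right) + t = -4 + 2 t$)
$a{\left(O \right)} = 2 + 4 O$ ($a{\left(O \right)} = 2 + \left(-4 + 2 \left(\left(-4\right) \left(-1\right)\right)\right) O = 2 + \left(-4 + 2 \cdot 4\right) O = 2 + \left(-4 + 8\right) O = 2 + 4 O$)
$j{\left(n,y \right)} = -34$ ($j{\left(n,y \right)} = 2 + 4 \left(-9\right) = 2 - 36 = -34$)
$\frac{S{\left(648,-1713 \right)}}{j{\left(\left(25 - 26\right)^{2},3154 \right)}} = \frac{2036}{-34} = 2036 \left(- \frac{1}{34}\right) = - \frac{1018}{17}$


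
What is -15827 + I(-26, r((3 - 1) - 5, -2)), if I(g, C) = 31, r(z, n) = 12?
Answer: -15796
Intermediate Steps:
-15827 + I(-26, r((3 - 1) - 5, -2)) = -15827 + 31 = -15796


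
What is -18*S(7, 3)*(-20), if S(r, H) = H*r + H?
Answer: 8640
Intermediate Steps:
S(r, H) = H + H*r
-18*S(7, 3)*(-20) = -54*(1 + 7)*(-20) = -54*8*(-20) = -18*24*(-20) = -432*(-20) = 8640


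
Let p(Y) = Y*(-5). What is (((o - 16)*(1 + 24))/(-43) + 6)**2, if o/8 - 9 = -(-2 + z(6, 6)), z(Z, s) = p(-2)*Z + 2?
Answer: 117896164/1849 ≈ 63762.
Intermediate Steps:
p(Y) = -5*Y
z(Z, s) = 2 + 10*Z (z(Z, s) = (-5*(-2))*Z + 2 = 10*Z + 2 = 2 + 10*Z)
o = -408 (o = 72 + 8*(-(-2 + (2 + 10*6))) = 72 + 8*(-(-2 + (2 + 60))) = 72 + 8*(-(-2 + 62)) = 72 + 8*(-1*60) = 72 + 8*(-60) = 72 - 480 = -408)
(((o - 16)*(1 + 24))/(-43) + 6)**2 = (((-408 - 16)*(1 + 24))/(-43) + 6)**2 = (-424*25*(-1/43) + 6)**2 = (-10600*(-1/43) + 6)**2 = (10600/43 + 6)**2 = (10858/43)**2 = 117896164/1849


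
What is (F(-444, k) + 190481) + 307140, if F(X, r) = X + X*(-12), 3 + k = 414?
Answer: 502505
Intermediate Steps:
k = 411 (k = -3 + 414 = 411)
F(X, r) = -11*X (F(X, r) = X - 12*X = -11*X)
(F(-444, k) + 190481) + 307140 = (-11*(-444) + 190481) + 307140 = (4884 + 190481) + 307140 = 195365 + 307140 = 502505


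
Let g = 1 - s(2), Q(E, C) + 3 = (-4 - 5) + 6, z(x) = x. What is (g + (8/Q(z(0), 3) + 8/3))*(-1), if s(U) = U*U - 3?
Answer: -4/3 ≈ -1.3333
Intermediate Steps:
Q(E, C) = -6 (Q(E, C) = -3 + ((-4 - 5) + 6) = -3 + (-9 + 6) = -3 - 3 = -6)
s(U) = -3 + U² (s(U) = U² - 3 = -3 + U²)
g = 0 (g = 1 - (-3 + 2²) = 1 - (-3 + 4) = 1 - 1*1 = 1 - 1 = 0)
(g + (8/Q(z(0), 3) + 8/3))*(-1) = (0 + (8/(-6) + 8/3))*(-1) = (0 + (8*(-⅙) + 8*(⅓)))*(-1) = (0 + (-4/3 + 8/3))*(-1) = (0 + 4/3)*(-1) = (4/3)*(-1) = -4/3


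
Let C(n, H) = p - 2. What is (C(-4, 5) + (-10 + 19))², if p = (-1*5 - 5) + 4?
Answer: 1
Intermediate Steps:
p = -6 (p = (-5 - 5) + 4 = -10 + 4 = -6)
C(n, H) = -8 (C(n, H) = -6 - 2 = -8)
(C(-4, 5) + (-10 + 19))² = (-8 + (-10 + 19))² = (-8 + 9)² = 1² = 1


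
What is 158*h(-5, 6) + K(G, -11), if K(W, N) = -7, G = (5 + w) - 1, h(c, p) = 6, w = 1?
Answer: 941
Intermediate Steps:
G = 5 (G = (5 + 1) - 1 = 6 - 1 = 5)
158*h(-5, 6) + K(G, -11) = 158*6 - 7 = 948 - 7 = 941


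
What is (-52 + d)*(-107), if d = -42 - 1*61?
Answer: 16585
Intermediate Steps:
d = -103 (d = -42 - 61 = -103)
(-52 + d)*(-107) = (-52 - 103)*(-107) = -155*(-107) = 16585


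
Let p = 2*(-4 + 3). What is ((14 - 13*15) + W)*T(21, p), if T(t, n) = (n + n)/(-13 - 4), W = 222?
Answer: 164/17 ≈ 9.6471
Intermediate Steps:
p = -2 (p = 2*(-1) = -2)
T(t, n) = -2*n/17 (T(t, n) = (2*n)/(-17) = (2*n)*(-1/17) = -2*n/17)
((14 - 13*15) + W)*T(21, p) = ((14 - 13*15) + 222)*(-2/17*(-2)) = ((14 - 195) + 222)*(4/17) = (-181 + 222)*(4/17) = 41*(4/17) = 164/17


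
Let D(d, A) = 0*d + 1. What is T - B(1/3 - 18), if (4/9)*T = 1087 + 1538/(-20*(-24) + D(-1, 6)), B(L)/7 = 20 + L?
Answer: 14064119/5772 ≈ 2436.6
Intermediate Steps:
D(d, A) = 1 (D(d, A) = 0 + 1 = 1)
B(L) = 140 + 7*L (B(L) = 7*(20 + L) = 140 + 7*L)
T = 4719465/1924 (T = 9*(1087 + 1538/(-20*(-24) + 1))/4 = 9*(1087 + 1538/(480 + 1))/4 = 9*(1087 + 1538/481)/4 = (9/4)*(524385/481) = 4719465/1924 ≈ 2452.9)
T - B(1/3 - 18) = 4719465/1924 - (140 + 7*(1/3 - 18)) = 4719465/1924 - (140 + 7*(⅓ - 18)) = 4719465/1924 - (140 + 7*(-53/3)) = 4719465/1924 - (140 - 371/3) = 4719465/1924 - 1*49/3 = 4719465/1924 - 49/3 = 14064119/5772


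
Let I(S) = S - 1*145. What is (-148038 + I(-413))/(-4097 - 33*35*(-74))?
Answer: -148596/81373 ≈ -1.8261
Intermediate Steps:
I(S) = -145 + S (I(S) = S - 145 = -145 + S)
(-148038 + I(-413))/(-4097 - 33*35*(-74)) = (-148038 + (-145 - 413))/(-4097 - 33*35*(-74)) = (-148038 - 558)/(-4097 - 1155*(-74)) = -148596/(-4097 + 85470) = -148596/81373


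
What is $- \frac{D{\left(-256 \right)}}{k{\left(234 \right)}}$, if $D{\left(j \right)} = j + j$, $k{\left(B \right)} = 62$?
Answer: $\frac{256}{31} \approx 8.2581$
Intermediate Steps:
$D{\left(j \right)} = 2 j$
$- \frac{D{\left(-256 \right)}}{k{\left(234 \right)}} = - \frac{2 \left(-256\right)}{62} = - \frac{-512}{62} = \left(-1\right) \left(- \frac{256}{31}\right) = \frac{256}{31}$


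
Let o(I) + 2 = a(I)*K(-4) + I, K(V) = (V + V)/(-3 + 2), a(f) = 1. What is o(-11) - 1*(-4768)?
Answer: 4763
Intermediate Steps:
K(V) = -2*V (K(V) = (2*V)/(-1) = (2*V)*(-1) = -2*V)
o(I) = 6 + I (o(I) = -2 + (1*(-2*(-4)) + I) = -2 + (1*8 + I) = -2 + (8 + I) = 6 + I)
o(-11) - 1*(-4768) = (6 - 11) - 1*(-4768) = -5 + 4768 = 4763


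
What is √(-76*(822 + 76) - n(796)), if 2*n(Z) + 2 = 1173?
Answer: I*√275334/2 ≈ 262.36*I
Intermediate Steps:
n(Z) = 1171/2 (n(Z) = -1 + (½)*1173 = -1 + 1173/2 = 1171/2)
√(-76*(822 + 76) - n(796)) = √(-76*(822 + 76) - 1*1171/2) = √(-76*898 - 1171/2) = √(-68248 - 1171/2) = √(-137667/2) = I*√275334/2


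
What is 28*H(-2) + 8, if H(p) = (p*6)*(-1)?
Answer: 344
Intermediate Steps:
H(p) = -6*p (H(p) = (6*p)*(-1) = -6*p)
28*H(-2) + 8 = 28*(-6*(-2)) + 8 = 28*12 + 8 = 336 + 8 = 344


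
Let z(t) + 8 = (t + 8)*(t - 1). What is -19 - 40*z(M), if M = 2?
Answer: -99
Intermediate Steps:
z(t) = -8 + (-1 + t)*(8 + t) (z(t) = -8 + (t + 8)*(t - 1) = -8 + (8 + t)*(-1 + t) = -8 + (-1 + t)*(8 + t))
-19 - 40*z(M) = -19 - 40*(-16 + 2² + 7*2) = -19 - 40*(-16 + 4 + 14) = -19 - 40*2 = -19 - 80 = -99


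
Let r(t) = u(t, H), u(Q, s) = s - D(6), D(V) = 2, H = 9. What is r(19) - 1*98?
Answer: -91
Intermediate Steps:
u(Q, s) = -2 + s (u(Q, s) = s - 1*2 = s - 2 = -2 + s)
r(t) = 7 (r(t) = -2 + 9 = 7)
r(19) - 1*98 = 7 - 1*98 = 7 - 98 = -91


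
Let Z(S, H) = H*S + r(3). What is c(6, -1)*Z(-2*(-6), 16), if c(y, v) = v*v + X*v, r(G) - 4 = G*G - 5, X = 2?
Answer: -200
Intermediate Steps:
r(G) = -1 + G**2 (r(G) = 4 + (G*G - 5) = 4 + (G**2 - 5) = 4 + (-5 + G**2) = -1 + G**2)
Z(S, H) = 8 + H*S (Z(S, H) = H*S + (-1 + 3**2) = H*S + (-1 + 9) = H*S + 8 = 8 + H*S)
c(y, v) = v**2 + 2*v (c(y, v) = v*v + 2*v = v**2 + 2*v)
c(6, -1)*Z(-2*(-6), 16) = (-(2 - 1))*(8 + 16*(-2*(-6))) = (-1*1)*(8 + 16*12) = -(8 + 192) = -1*200 = -200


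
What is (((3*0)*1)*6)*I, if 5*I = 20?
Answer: 0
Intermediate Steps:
I = 4 (I = (⅕)*20 = 4)
(((3*0)*1)*6)*I = (((3*0)*1)*6)*4 = ((0*1)*6)*4 = (0*6)*4 = 0*4 = 0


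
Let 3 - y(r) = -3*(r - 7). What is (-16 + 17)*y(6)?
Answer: 0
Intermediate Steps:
y(r) = -18 + 3*r (y(r) = 3 - (-3)*(r - 7) = 3 - (-3)*(-7 + r) = 3 - (21 - 3*r) = 3 + (-21 + 3*r) = -18 + 3*r)
(-16 + 17)*y(6) = (-16 + 17)*(-18 + 3*6) = 1*(-18 + 18) = 1*0 = 0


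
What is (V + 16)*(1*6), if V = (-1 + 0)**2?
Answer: 102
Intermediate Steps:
V = 1 (V = (-1)**2 = 1)
(V + 16)*(1*6) = (1 + 16)*(1*6) = 17*6 = 102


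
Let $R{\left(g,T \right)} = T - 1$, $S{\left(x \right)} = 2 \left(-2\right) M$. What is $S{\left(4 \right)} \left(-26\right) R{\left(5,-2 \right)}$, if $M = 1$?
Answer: $-312$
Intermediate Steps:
$S{\left(x \right)} = -4$ ($S{\left(x \right)} = 2 \left(-2\right) 1 = \left(-4\right) 1 = -4$)
$R{\left(g,T \right)} = -1 + T$
$S{\left(4 \right)} \left(-26\right) R{\left(5,-2 \right)} = \left(-4\right) \left(-26\right) \left(-1 - 2\right) = 104 \left(-3\right) = -312$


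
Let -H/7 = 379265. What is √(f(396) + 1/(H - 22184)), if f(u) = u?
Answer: √2837948969101277/2677039 ≈ 19.900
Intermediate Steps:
H = -2654855 (H = -7*379265 = -2654855)
√(f(396) + 1/(H - 22184)) = √(396 + 1/(-2654855 - 22184)) = √(396 + 1/(-2677039)) = √(396 - 1/2677039) = √(1060107443/2677039) = √2837948969101277/2677039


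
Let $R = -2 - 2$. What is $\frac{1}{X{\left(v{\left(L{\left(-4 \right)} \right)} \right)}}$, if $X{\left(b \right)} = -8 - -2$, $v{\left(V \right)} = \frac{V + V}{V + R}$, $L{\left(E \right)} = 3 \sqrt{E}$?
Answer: $- \frac{1}{6} \approx -0.16667$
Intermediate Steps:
$R = -4$
$v{\left(V \right)} = \frac{2 V}{-4 + V}$ ($v{\left(V \right)} = \frac{V + V}{V - 4} = \frac{2 V}{-4 + V}$)
$X{\left(b \right)} = -6$ ($X{\left(b \right)} = -8 + 2 = -6$)
$\frac{1}{X{\left(v{\left(L{\left(-4 \right)} \right)} \right)}} = \frac{1}{-6} = - \frac{1}{6}$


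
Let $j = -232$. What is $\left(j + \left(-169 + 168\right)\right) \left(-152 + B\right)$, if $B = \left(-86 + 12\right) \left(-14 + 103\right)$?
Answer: $1569954$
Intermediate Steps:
$B = -6586$ ($B = \left(-74\right) 89 = -6586$)
$\left(j + \left(-169 + 168\right)\right) \left(-152 + B\right) = \left(-232 + \left(-169 + 168\right)\right) \left(-152 - 6586\right) = \left(-232 - 1\right) \left(-6738\right) = \left(-233\right) \left(-6738\right) = 1569954$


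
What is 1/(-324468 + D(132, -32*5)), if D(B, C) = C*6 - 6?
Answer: -1/325434 ≈ -3.0728e-6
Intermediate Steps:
D(B, C) = -6 + 6*C (D(B, C) = 6*C - 6 = -6 + 6*C)
1/(-324468 + D(132, -32*5)) = 1/(-324468 + (-6 + 6*(-32*5))) = 1/(-324468 + (-6 + 6*(-160))) = 1/(-324468 + (-6 - 960)) = 1/(-324468 - 966) = 1/(-325434) = -1/325434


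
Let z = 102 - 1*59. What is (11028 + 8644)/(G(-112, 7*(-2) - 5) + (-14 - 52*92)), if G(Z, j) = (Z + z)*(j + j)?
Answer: -2459/272 ≈ -9.0404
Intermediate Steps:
z = 43 (z = 102 - 59 = 43)
G(Z, j) = 2*j*(43 + Z) (G(Z, j) = (Z + 43)*(j + j) = (43 + Z)*(2*j) = 2*j*(43 + Z))
(11028 + 8644)/(G(-112, 7*(-2) - 5) + (-14 - 52*92)) = (11028 + 8644)/(2*(7*(-2) - 5)*(43 - 112) + (-14 - 52*92)) = 19672/(2*(-14 - 5)*(-69) + (-14 - 4784)) = 19672/(2*(-19)*(-69) - 4798) = 19672/(2622 - 4798) = 19672/(-2176) = 19672*(-1/2176) = -2459/272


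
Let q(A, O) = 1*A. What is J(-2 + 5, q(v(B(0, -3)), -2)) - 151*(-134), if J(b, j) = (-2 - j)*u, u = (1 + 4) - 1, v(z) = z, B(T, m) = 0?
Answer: 20226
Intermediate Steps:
u = 4 (u = 5 - 1 = 4)
q(A, O) = A
J(b, j) = -8 - 4*j (J(b, j) = (-2 - j)*4 = -8 - 4*j)
J(-2 + 5, q(v(B(0, -3)), -2)) - 151*(-134) = (-8 - 4*0) - 151*(-134) = (-8 + 0) + 20234 = -8 + 20234 = 20226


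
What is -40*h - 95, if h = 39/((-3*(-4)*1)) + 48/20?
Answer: -321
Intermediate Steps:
h = 113/20 (h = 39/((12*1)) + 48*(1/20) = 39/12 + 12/5 = 39*(1/12) + 12/5 = 13/4 + 12/5 = 113/20 ≈ 5.6500)
-40*h - 95 = -40*113/20 - 95 = -226 - 95 = -321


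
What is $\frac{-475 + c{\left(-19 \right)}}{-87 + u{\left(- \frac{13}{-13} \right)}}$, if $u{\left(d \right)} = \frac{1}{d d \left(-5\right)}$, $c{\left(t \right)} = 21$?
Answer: $\frac{1135}{218} \approx 5.2064$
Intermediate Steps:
$u{\left(d \right)} = - \frac{1}{5 d^{2}}$ ($u{\left(d \right)} = \frac{1}{d^{2} \left(-5\right)} = \frac{1}{\left(-5\right) d^{2}} = - \frac{1}{5 d^{2}}$)
$\frac{-475 + c{\left(-19 \right)}}{-87 + u{\left(- \frac{13}{-13} \right)}} = \frac{-475 + 21}{-87 - \frac{1}{5 \cdot 1^{2}}} = - \frac{454}{-87 - \frac{1}{5 \cdot 1}} = - \frac{454}{-87 - \frac{1}{5}} = - \frac{454}{- \frac{436}{5}} = \left(-454\right) \left(- \frac{5}{436}\right) = \frac{1135}{218}$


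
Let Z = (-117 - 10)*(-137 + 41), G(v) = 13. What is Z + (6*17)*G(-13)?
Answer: 13518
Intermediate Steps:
Z = 12192 (Z = -127*(-96) = 12192)
Z + (6*17)*G(-13) = 12192 + (6*17)*13 = 12192 + 102*13 = 12192 + 1326 = 13518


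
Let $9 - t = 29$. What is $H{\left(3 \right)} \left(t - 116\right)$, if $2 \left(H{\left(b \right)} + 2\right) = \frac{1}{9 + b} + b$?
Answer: $\frac{187}{3} \approx 62.333$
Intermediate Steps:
$H{\left(b \right)} = -2 + \frac{b}{2} + \frac{1}{2 \left(9 + b\right)}$ ($H{\left(b \right)} = -2 + \frac{\frac{1}{9 + b} + b}{2} = -2 + \frac{b + \frac{1}{9 + b}}{2} = -2 + \left(\frac{b}{2} + \frac{1}{2 \left(9 + b\right)}\right) = -2 + \frac{b}{2} + \frac{1}{2 \left(9 + b\right)}$)
$t = -20$ ($t = 9 - 29 = -20$)
$H{\left(3 \right)} \left(t - 116\right) = \frac{-35 + 3^{2} + 5 \cdot 3}{2 \left(9 + 3\right)} \left(-20 - 116\right) = \frac{-35 + 9 + 15}{2 \cdot 12} \left(-20 - 116\right) = \frac{1}{2} \cdot \frac{1}{12} \left(-11\right) \left(-136\right) = \left(- \frac{11}{24}\right) \left(-136\right) = \frac{187}{3}$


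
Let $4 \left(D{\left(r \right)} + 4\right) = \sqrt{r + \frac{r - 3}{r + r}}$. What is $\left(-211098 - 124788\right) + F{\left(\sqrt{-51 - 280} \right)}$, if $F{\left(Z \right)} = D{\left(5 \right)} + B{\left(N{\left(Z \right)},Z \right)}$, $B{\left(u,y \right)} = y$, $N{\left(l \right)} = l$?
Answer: $-335890 + \frac{\sqrt{130}}{20} + i \sqrt{331} \approx -3.3589 \cdot 10^{5} + 18.193 i$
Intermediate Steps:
$D{\left(r \right)} = -4 + \frac{\sqrt{r + \frac{-3 + r}{2 r}}}{4}$ ($D{\left(r \right)} = -4 + \frac{\sqrt{r + \frac{r - 3}{r + r}}}{4} = -4 + \frac{\sqrt{r + \frac{-3 + r}{2 r}}}{4}$)
$F{\left(Z \right)} = -4 + Z + \frac{\sqrt{130}}{20}$ ($F{\left(Z \right)} = \left(-4 + \frac{\sqrt{2 - \frac{6}{5} + 4 \cdot 5}}{8}\right) + Z = \left(-4 + \frac{\sqrt{2 - \frac{6}{5} + 20}}{8}\right) + Z = \left(-4 + \frac{\sqrt{\frac{104}{5}}}{8}\right) + Z = \left(-4 + \frac{\frac{2}{5} \sqrt{130}}{8}\right) + Z = \left(-4 + \frac{\sqrt{130}}{20}\right) + Z = -4 + Z + \frac{\sqrt{130}}{20}$)
$\left(-211098 - 124788\right) + F{\left(\sqrt{-51 - 280} \right)} = \left(-211098 - 124788\right) + \left(-4 + \sqrt{-51 - 280} + \frac{\sqrt{130}}{20}\right) = -335886 + \left(-4 + \sqrt{-331} + \frac{\sqrt{130}}{20}\right) = -335886 + \left(-4 + i \sqrt{331} + \frac{\sqrt{130}}{20}\right) = -335886 + \left(-4 + \frac{\sqrt{130}}{20} + i \sqrt{331}\right) = -335890 + \frac{\sqrt{130}}{20} + i \sqrt{331}$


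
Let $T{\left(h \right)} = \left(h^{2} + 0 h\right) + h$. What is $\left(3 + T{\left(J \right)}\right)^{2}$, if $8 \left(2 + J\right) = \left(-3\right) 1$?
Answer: $\frac{160801}{4096} \approx 39.258$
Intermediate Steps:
$J = - \frac{19}{8}$ ($J = -2 + \frac{\left(-3\right) 1}{8} = -2 + \frac{1}{8} \left(-3\right) = -2 - \frac{3}{8} = - \frac{19}{8} \approx -2.375$)
$T{\left(h \right)} = h + h^{2}$ ($T{\left(h \right)} = \left(h^{2} + 0\right) + h = h^{2} + h = h + h^{2}$)
$\left(3 + T{\left(J \right)}\right)^{2} = \left(3 - \frac{19 \left(1 - \frac{19}{8}\right)}{8}\right)^{2} = \left(3 - - \frac{209}{64}\right)^{2} = \left(3 + \frac{209}{64}\right)^{2} = \left(\frac{401}{64}\right)^{2} = \frac{160801}{4096}$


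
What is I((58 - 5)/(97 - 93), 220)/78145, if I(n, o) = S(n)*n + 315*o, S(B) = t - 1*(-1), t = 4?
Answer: 55493/62516 ≈ 0.88766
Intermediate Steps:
S(B) = 5 (S(B) = 4 - 1*(-1) = 4 + 1 = 5)
I(n, o) = 5*n + 315*o
I((58 - 5)/(97 - 93), 220)/78145 = (5*((58 - 5)/(97 - 93)) + 315*220)/78145 = (5*(53/4) + 69300)*(1/78145) = (265/4 + 69300)*(1/78145) = (277465/4)*(1/78145) = 55493/62516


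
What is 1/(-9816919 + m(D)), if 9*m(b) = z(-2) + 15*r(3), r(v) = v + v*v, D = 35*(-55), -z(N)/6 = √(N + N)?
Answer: -88352091/867343553785825 + 12*I/867343553785825 ≈ -1.0187e-7 + 1.3835e-14*I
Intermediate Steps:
z(N) = -6*√2*√N (z(N) = -6*√(N + N) = -6*√2*√N)
D = -1925
r(v) = v + v²
m(b) = 20 - 4*I/3 (m(b) = (-6*√2*√(-2) + 15*(3*(1 + 3)))/9 = (-6*√2*I*√2 + 15*(3*4))/9 = (-12*I + 15*12)/9 = (-12*I + 180)/9 = (180 - 12*I)/9 = 20 - 4*I/3)
1/(-9816919 + m(D)) = 1/(-9816919 + (20 - 4*I/3)) = 1/(-9816899 - 4*I/3) = 9*(-9816899 + 4*I/3)/867343553785825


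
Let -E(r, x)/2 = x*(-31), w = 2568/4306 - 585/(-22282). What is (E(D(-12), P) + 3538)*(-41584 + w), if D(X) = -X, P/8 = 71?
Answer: -1381074531003/857 ≈ -1.6115e+9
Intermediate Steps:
P = 568 (P = 8*71 = 568)
w = 2297661/3690242 (w = 2568*(1/4306) - 585*(-1/22282) = 1284/2153 + 45/1714 = 2297661/3690242 ≈ 0.62263)
E(r, x) = 62*x (E(r, x) = -2*x*(-31) = -(-62)*x = 62*x)
(E(D(-12), P) + 3538)*(-41584 + w) = (62*568 + 3538)*(-41584 + 2297661/3690242) = (35216 + 3538)*(-153452725667/3690242) = 38754*(-153452725667/3690242) = -1381074531003/857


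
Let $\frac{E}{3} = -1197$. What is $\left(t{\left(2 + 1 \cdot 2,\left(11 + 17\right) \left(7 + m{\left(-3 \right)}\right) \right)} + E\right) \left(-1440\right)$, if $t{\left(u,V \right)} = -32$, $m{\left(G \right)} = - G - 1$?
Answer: $5217120$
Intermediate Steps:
$m{\left(G \right)} = -1 - G$
$E = -3591$ ($E = 3 \left(-1197\right) = -3591$)
$\left(t{\left(2 + 1 \cdot 2,\left(11 + 17\right) \left(7 + m{\left(-3 \right)}\right) \right)} + E\right) \left(-1440\right) = \left(-32 - 3591\right) \left(-1440\right) = \left(-3623\right) \left(-1440\right) = 5217120$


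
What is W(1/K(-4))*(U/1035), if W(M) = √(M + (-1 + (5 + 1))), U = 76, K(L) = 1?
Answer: 76*√6/1035 ≈ 0.17987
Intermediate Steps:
W(M) = √(5 + M) (W(M) = √(M + (-1 + 6)) = √(M + 5) = √(5 + M))
W(1/K(-4))*(U/1035) = √(5 + 1/1)*(76/1035) = √(5 + 1)*(76*(1/1035)) = √6*(76/1035) = 76*√6/1035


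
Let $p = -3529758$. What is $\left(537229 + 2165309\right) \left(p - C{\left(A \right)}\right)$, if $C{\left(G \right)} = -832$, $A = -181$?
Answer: $-9537056614188$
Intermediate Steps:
$\left(537229 + 2165309\right) \left(p - C{\left(A \right)}\right) = \left(537229 + 2165309\right) \left(-3529758 - -832\right) = 2702538 \left(-3529758 + 832\right) = 2702538 \left(-3528926\right) = -9537056614188$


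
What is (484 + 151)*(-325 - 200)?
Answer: -333375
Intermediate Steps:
(484 + 151)*(-325 - 200) = 635*(-525) = -333375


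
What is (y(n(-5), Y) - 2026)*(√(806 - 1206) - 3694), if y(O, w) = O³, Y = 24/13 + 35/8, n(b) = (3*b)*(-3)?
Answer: -329131706 + 1781980*I ≈ -3.2913e+8 + 1.782e+6*I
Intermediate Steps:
n(b) = -9*b
Y = 647/104 (Y = 24*(1/13) + 35*(⅛) = 24/13 + 35/8 = 647/104 ≈ 6.2212)
(y(n(-5), Y) - 2026)*(√(806 - 1206) - 3694) = ((-9*(-5))³ - 2026)*(√(806 - 1206) - 3694) = (45³ - 2026)*(√(-400) - 3694) = (91125 - 2026)*(20*I - 3694) = 89099*(-3694 + 20*I) = -329131706 + 1781980*I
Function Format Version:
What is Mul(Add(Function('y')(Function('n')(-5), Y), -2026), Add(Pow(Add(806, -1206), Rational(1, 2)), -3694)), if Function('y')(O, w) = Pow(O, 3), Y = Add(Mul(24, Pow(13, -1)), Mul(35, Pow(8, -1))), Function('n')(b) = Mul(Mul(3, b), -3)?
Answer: Add(-329131706, Mul(1781980, I)) ≈ Add(-3.2913e+8, Mul(1.7820e+6, I))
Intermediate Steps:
Function('n')(b) = Mul(-9, b)
Y = Rational(647, 104) (Y = Add(Mul(24, Rational(1, 13)), Mul(35, Rational(1, 8))) = Add(Rational(24, 13), Rational(35, 8)) = Rational(647, 104) ≈ 6.2212)
Mul(Add(Function('y')(Function('n')(-5), Y), -2026), Add(Pow(Add(806, -1206), Rational(1, 2)), -3694)) = Mul(Add(Pow(Mul(-9, -5), 3), -2026), Add(Pow(Add(806, -1206), Rational(1, 2)), -3694)) = Mul(Add(Pow(45, 3), -2026), Add(Pow(-400, Rational(1, 2)), -3694)) = Mul(Add(91125, -2026), Add(Mul(20, I), -3694)) = Mul(89099, Add(-3694, Mul(20, I))) = Add(-329131706, Mul(1781980, I))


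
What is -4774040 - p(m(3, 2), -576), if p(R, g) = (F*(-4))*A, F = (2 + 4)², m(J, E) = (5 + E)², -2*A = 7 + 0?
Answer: -4774544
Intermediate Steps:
A = -7/2 (A = -(7 + 0)/2 = -½*7 = -7/2 ≈ -3.5000)
F = 36 (F = 6² = 36)
p(R, g) = 504 (p(R, g) = (36*(-4))*(-7/2) = -144*(-7/2) = 504)
-4774040 - p(m(3, 2), -576) = -4774040 - 1*504 = -4774040 - 504 = -4774544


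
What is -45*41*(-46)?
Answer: 84870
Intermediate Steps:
-45*41*(-46) = -1845*(-46) = 84870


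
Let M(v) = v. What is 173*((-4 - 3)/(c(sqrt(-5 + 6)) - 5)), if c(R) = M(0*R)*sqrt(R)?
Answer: 1211/5 ≈ 242.20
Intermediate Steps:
c(R) = 0 (c(R) = (0*R)*sqrt(R) = 0*sqrt(R) = 0)
173*((-4 - 3)/(c(sqrt(-5 + 6)) - 5)) = 173*((-4 - 3)/(0 - 5)) = 173*(-7/(-5)) = 173*(-7*(-1/5)) = 173*(7/5) = 1211/5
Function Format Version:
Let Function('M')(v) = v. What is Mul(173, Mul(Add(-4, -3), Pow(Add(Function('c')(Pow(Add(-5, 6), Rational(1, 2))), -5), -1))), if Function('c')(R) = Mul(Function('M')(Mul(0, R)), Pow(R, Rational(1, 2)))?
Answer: Rational(1211, 5) ≈ 242.20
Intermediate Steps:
Function('c')(R) = 0 (Function('c')(R) = Mul(Mul(0, R), Pow(R, Rational(1, 2))) = Mul(0, Pow(R, Rational(1, 2))) = 0)
Mul(173, Mul(Add(-4, -3), Pow(Add(Function('c')(Pow(Add(-5, 6), Rational(1, 2))), -5), -1))) = Mul(173, Mul(Add(-4, -3), Pow(Add(0, -5), -1))) = Mul(173, Mul(-7, Pow(-5, -1))) = Mul(173, Mul(-7, Rational(-1, 5))) = Mul(173, Rational(7, 5)) = Rational(1211, 5)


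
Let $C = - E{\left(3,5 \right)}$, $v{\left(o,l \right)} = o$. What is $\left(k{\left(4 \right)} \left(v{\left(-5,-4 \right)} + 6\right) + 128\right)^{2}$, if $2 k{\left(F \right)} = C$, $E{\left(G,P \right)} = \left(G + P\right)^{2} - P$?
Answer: $\frac{38809}{4} \approx 9702.3$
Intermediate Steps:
$C = -59$ ($C = - (\left(3 + 5\right)^{2} - 5) = - (8^{2} - 5) = - (64 - 5) = \left(-1\right) 59 = -59$)
$k{\left(F \right)} = - \frac{59}{2}$ ($k{\left(F \right)} = \frac{1}{2} \left(-59\right) = - \frac{59}{2}$)
$\left(k{\left(4 \right)} \left(v{\left(-5,-4 \right)} + 6\right) + 128\right)^{2} = \left(- \frac{59 \left(-5 + 6\right)}{2} + 128\right)^{2} = \left(\left(- \frac{59}{2}\right) 1 + 128\right)^{2} = \left(- \frac{59}{2} + 128\right)^{2} = \left(\frac{197}{2}\right)^{2} = \frac{38809}{4}$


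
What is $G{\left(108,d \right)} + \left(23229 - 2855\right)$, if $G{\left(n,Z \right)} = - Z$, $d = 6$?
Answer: $20368$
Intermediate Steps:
$G{\left(108,d \right)} + \left(23229 - 2855\right) = \left(-1\right) 6 + \left(23229 - 2855\right) = -6 + 20374 = 20368$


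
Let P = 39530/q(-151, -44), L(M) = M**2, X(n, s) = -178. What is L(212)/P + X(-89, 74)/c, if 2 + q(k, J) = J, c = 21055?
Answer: -4353664866/83230415 ≈ -52.309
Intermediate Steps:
q(k, J) = -2 + J
P = -19765/23 (P = 39530/(-2 - 44) = 39530/(-46) = 39530*(-1/46) = -19765/23 ≈ -859.35)
L(212)/P + X(-89, 74)/c = 212**2/(-19765/23) - 178/21055 = 44944*(-23/19765) - 178*1/21055 = -1033712/19765 - 178/21055 = -4353664866/83230415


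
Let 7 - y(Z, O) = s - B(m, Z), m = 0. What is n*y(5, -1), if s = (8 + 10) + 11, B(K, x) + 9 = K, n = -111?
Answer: 3441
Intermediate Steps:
B(K, x) = -9 + K
s = 29 (s = 18 + 11 = 29)
y(Z, O) = -31 (y(Z, O) = 7 - (29 - (-9 + 0)) = 7 - (29 - 1*(-9)) = 7 - (29 + 9) = 7 - 1*38 = 7 - 38 = -31)
n*y(5, -1) = -111*(-31) = 3441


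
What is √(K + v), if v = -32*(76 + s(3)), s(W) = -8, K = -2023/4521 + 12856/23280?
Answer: I*√41845663990286970/4385370 ≈ 46.646*I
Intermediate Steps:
K = 459439/4385370 (K = -2023*1/4521 + 12856*(1/23280) = -2023/4521 + 1607/2910 = 459439/4385370 ≈ 0.10477)
v = -2176 (v = -32*(76 - 8) = -32*68 = -2176)
√(K + v) = √(459439/4385370 - 2176) = √(-9542105681/4385370) = I*√41845663990286970/4385370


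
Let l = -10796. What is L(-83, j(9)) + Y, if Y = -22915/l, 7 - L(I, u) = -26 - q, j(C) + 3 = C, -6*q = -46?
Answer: 1385857/32388 ≈ 42.789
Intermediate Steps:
q = 23/3 (q = -⅙*(-46) = 23/3 ≈ 7.6667)
j(C) = -3 + C
L(I, u) = 122/3 (L(I, u) = 7 - (-26 - 1*23/3) = 7 - (-26 - 23/3) = 7 - 1*(-101/3) = 7 + 101/3 = 122/3)
Y = 22915/10796 (Y = -22915/(-10796) = -22915*(-1/10796) = 22915/10796 ≈ 2.1225)
L(-83, j(9)) + Y = 122/3 + 22915/10796 = 1385857/32388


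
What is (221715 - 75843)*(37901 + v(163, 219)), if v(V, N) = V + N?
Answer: 5584417776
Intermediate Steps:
v(V, N) = N + V
(221715 - 75843)*(37901 + v(163, 219)) = (221715 - 75843)*(37901 + (219 + 163)) = 145872*(37901 + 382) = 145872*38283 = 5584417776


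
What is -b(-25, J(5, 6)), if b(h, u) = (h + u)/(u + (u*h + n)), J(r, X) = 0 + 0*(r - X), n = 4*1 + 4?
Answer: 25/8 ≈ 3.1250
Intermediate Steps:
n = 8 (n = 4 + 4 = 8)
J(r, X) = 0 (J(r, X) = 0 + 0 = 0)
b(h, u) = (h + u)/(8 + u + h*u) (b(h, u) = (h + u)/(u + (u*h + 8)) = (h + u)/(u + (h*u + 8)) = (h + u)/(u + (8 + h*u)) = (h + u)/(8 + u + h*u))
-b(-25, J(5, 6)) = -(-25 + 0)/(8 + 0 - 25*0) = -(-25)/(8 + 0 + 0) = -(-25)/8 = -1*(-25/8) = 25/8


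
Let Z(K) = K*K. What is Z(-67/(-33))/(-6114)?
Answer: -4489/6658146 ≈ -0.00067421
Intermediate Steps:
Z(K) = K²
Z(-67/(-33))/(-6114) = (-67/(-33))²/(-6114) = (-67*(-1/33))²*(-1/6114) = (67/33)²*(-1/6114) = (4489/1089)*(-1/6114) = -4489/6658146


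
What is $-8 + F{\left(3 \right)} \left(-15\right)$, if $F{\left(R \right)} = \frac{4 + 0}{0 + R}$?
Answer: $-28$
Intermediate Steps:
$F{\left(R \right)} = \frac{4}{R}$
$-8 + F{\left(3 \right)} \left(-15\right) = -8 + \frac{4}{3} \left(-15\right) = -8 - 20 = -28$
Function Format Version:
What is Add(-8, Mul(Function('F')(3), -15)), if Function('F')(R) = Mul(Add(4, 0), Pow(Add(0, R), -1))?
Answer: -28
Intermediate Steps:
Function('F')(R) = Mul(4, Pow(R, -1))
Add(-8, Mul(Function('F')(3), -15)) = Add(-8, Mul(Mul(4, Pow(3, -1)), -15)) = Add(-8, Mul(Mul(4, Rational(1, 3)), -15)) = Add(-8, Mul(Rational(4, 3), -15)) = Add(-8, -20) = -28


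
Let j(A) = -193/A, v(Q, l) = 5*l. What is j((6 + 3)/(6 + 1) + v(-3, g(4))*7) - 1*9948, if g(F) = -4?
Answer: -9658157/971 ≈ -9946.6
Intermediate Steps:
j((6 + 3)/(6 + 1) + v(-3, g(4))*7) - 1*9948 = -193/((6 + 3)/(6 + 1) + (5*(-4))*7) - 1*9948 = -193/(9/7 - 20*7) - 9948 = -193/(9*(1/7) - 140) - 9948 = -193/(9/7 - 140) - 9948 = -193/(-971/7) - 9948 = -193*(-7/971) - 9948 = 1351/971 - 9948 = -9658157/971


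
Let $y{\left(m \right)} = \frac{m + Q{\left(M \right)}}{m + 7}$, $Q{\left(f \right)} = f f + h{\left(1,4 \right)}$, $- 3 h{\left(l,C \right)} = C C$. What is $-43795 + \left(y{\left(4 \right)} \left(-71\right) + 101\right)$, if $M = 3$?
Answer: $- \frac{1443535}{33} \approx -43744.0$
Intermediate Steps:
$h{\left(l,C \right)} = - \frac{C^{2}}{3}$ ($h{\left(l,C \right)} = - \frac{C C}{3} = - \frac{C^{2}}{3}$)
$Q{\left(f \right)} = - \frac{16}{3} + f^{2}$ ($Q{\left(f \right)} = f f - \frac{4^{2}}{3} = f^{2} - \frac{16}{3} = - \frac{16}{3} + f^{2}$)
$y{\left(m \right)} = \frac{\frac{11}{3} + m}{7 + m}$ ($y{\left(m \right)} = \frac{m - \left(\frac{16}{3} - 3^{2}\right)}{m + 7} = \frac{m + \left(- \frac{16}{3} + 9\right)}{7 + m} = \frac{m + \frac{11}{3}}{7 + m} = \frac{\frac{11}{3} + m}{7 + m}$)
$-43795 + \left(y{\left(4 \right)} \left(-71\right) + 101\right) = -43795 + \left(\frac{\frac{11}{3} + 4}{7 + 4} \left(-71\right) + 101\right) = -43795 + \left(\frac{1}{11} \cdot \frac{23}{3} \left(-71\right) + 101\right) = -43795 + \left(\frac{23}{33} \left(-71\right) + 101\right) = -43795 + \left(- \frac{1633}{33} + 101\right) = -43795 + \frac{1700}{33} = - \frac{1443535}{33}$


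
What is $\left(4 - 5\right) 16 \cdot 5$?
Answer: $-80$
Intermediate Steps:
$\left(4 - 5\right) 16 \cdot 5 = \left(-1\right) 16 \cdot 5 = \left(-16\right) 5 = -80$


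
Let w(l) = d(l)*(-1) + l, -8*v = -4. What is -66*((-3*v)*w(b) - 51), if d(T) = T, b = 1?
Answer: 3366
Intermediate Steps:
v = ½ (v = -⅛*(-4) = ½ ≈ 0.50000)
w(l) = 0 (w(l) = l*(-1) + l = -l + l = 0)
-66*((-3*v)*w(b) - 51) = -66*(-3*½*0 - 51) = -66*(-3/2*0 - 51) = -66*(0 - 51) = -66*(-51) = 3366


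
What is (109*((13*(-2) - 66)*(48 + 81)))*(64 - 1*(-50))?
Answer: -147471768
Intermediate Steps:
(109*((13*(-2) - 66)*(48 + 81)))*(64 - 1*(-50)) = (109*((-26 - 66)*129))*(64 + 50) = (109*(-92*129))*114 = (109*(-11868))*114 = -1293612*114 = -147471768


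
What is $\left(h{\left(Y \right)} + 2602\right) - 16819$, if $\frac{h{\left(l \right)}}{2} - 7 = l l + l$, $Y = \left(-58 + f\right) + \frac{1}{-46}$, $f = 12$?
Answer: $- \frac{10642467}{1058} \approx -10059.0$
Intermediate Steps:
$Y = - \frac{2117}{46}$ ($Y = \left(-58 + 12\right) + \frac{1}{-46} = -46 - \frac{1}{46} = - \frac{2117}{46} \approx -46.022$)
$h{\left(l \right)} = 14 + 2 l + 2 l^{2}$ ($h{\left(l \right)} = 14 + 2 \left(l l + l\right) = 14 + 2 \left(l^{2} + l\right) = 14 + 2 \left(l + l^{2}\right) = 14 + \left(2 l + 2 l^{2}\right) = 14 + 2 l + 2 l^{2}$)
$\left(h{\left(Y \right)} + 2602\right) - 16819 = \left(\left(14 + 2 \left(- \frac{2117}{46}\right) + 2 \left(- \frac{2117}{46}\right)^{2}\right) + 2602\right) - 16819 = \left(\left(14 - \frac{2117}{23} + 2 \cdot \frac{4481689}{2116}\right) + 2602\right) - 16819 = \left(\left(14 - \frac{2117}{23} + \frac{4481689}{1058}\right) + 2602\right) - 16819 = \left(\frac{4399119}{1058} + 2602\right) - 16819 = \frac{7152035}{1058} - 16819 = - \frac{10642467}{1058}$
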